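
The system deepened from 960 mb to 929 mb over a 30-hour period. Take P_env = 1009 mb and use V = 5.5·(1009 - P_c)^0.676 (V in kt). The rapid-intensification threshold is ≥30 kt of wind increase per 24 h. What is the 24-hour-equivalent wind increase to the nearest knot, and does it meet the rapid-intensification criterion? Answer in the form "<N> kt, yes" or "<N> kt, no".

24 kt, no

V₁: ΔP = 49, V ≈ 5.5 × 49^0.676 ≈ 76.37 kt.
V₂: ΔP = 80, V ≈ 5.5 × 80^0.676 ≈ 106.38 kt.
ΔV over 30 h = 30.01 kt → 24 h equivalent = 30.01 × 24/30 ≈ 24.01 kt.
24 kt < 30 kt ⇒ not rapid intensification.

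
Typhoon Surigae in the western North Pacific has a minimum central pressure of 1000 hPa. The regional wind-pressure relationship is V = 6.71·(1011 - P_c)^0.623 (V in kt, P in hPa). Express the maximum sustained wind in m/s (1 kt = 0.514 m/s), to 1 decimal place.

15.4 m/s

ΔP = 1011 − 1000 = 11 hPa.
V ≈ 6.71 × 11^0.623 = 6.71 × 4.454 ≈ 29.889 kt.
29.889 × 0.514 ≈ 15.36 m/s → 15.4 m/s.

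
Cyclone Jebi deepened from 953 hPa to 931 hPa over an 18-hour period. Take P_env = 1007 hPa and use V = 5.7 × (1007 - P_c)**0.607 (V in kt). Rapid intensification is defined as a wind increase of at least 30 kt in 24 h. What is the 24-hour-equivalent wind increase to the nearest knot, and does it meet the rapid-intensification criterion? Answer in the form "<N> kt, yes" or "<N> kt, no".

V₁: ΔP = 54, V ≈ 5.7 × 54^0.607 ≈ 64.19 kt.
V₂: ΔP = 76, V ≈ 5.7 × 76^0.607 ≈ 78.98 kt.
ΔV over 18 h = 14.79 kt → 24 h equivalent = 14.79 × 24/18 ≈ 19.72 kt.
20 kt < 30 kt ⇒ not rapid intensification.

20 kt, no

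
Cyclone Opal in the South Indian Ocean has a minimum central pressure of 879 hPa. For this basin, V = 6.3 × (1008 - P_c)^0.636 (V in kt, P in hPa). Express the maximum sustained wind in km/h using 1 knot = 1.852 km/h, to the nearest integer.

ΔP = 1008 − 879 = 129 hPa.
V ≈ 6.3 × 129^0.636 = 6.3 × 21.996 ≈ 138.572 kt.
138.572 × 1.852 ≈ 256.64 km/h → 257 km/h.

257 km/h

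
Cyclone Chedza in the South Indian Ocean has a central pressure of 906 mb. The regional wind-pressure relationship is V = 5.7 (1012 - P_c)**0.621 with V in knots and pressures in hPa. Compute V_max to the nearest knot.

103 kt

ΔP = 1012 − 906 = 106 mb.
106^0.621 ≈ 18.102.
V ≈ 5.7 × 18.102 ≈ 103.2 kt.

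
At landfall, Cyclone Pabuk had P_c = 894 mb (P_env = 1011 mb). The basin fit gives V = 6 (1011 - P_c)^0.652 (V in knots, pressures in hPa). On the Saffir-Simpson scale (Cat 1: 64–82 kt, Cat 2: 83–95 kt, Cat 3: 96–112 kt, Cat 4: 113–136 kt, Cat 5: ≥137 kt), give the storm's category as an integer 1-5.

4

ΔP = 1011 − 894 = 117 mb.
V ≈ 6 × 117^0.652 = 6 × 22.31 ≈ 134 kt.
134 kt falls in the Category 4 band.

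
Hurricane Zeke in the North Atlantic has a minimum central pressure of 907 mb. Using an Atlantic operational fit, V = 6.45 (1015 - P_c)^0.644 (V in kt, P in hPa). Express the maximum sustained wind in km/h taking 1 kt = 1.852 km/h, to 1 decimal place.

ΔP = 1015 − 907 = 108 mb.
V ≈ 6.45 × 108^0.644 = 6.45 × 20.395 ≈ 131.548 kt.
131.548 × 1.852 ≈ 243.63 km/h → 243.6 km/h.

243.6 km/h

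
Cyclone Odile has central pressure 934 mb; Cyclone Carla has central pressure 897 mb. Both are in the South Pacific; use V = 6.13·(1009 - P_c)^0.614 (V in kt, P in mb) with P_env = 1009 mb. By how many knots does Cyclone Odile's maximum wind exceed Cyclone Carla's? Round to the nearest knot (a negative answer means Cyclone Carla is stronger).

-24 kt

Cyclone Odile: ΔP = 75; V ≈ 6.13 × 75^0.614 ≈ 86.85 kt.
Cyclone Carla: ΔP = 112; V ≈ 6.13 × 112^0.614 ≈ 111.09 kt.
Difference ≈ 86.85 − 111.09 = -24.24 → -24 kt.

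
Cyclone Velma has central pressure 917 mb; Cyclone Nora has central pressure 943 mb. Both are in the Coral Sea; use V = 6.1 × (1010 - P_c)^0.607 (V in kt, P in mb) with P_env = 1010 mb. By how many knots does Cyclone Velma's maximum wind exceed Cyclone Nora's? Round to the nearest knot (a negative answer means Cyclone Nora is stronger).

Cyclone Velma: ΔP = 93; V ≈ 6.1 × 93^0.607 ≈ 95.54 kt.
Cyclone Nora: ΔP = 67; V ≈ 6.1 × 67^0.607 ≈ 78.30 kt.
Difference ≈ 95.54 − 78.30 = 17.24 → 17 kt.

17 kt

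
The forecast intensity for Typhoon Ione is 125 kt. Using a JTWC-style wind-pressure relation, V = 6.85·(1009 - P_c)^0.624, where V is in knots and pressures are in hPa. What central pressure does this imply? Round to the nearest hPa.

ΔP = (V / 6.85)^(1/0.624) = (125/6.85)^1.603.
125/6.85 = 18.248; 18.248^1.603 ≈ 105.00 hPa.
P_c = 1009 − 105.00 = 904.00 ≈ 904 hPa.

904 hPa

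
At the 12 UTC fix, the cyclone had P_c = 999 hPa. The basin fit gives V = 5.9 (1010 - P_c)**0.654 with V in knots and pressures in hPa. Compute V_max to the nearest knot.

28 kt

ΔP = 1010 − 999 = 11 hPa.
11^0.654 ≈ 4.798.
V ≈ 5.9 × 4.798 ≈ 28.3 kt.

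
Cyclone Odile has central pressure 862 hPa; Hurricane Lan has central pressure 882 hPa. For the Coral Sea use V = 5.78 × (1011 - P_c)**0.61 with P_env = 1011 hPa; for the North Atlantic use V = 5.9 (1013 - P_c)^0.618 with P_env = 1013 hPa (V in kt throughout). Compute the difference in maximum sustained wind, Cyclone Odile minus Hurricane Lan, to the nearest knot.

2 kt

Cyclone Odile: ΔP = 149; V ≈ 5.78 × 149^0.61 ≈ 122.34 kt.
Hurricane Lan: ΔP = 131; V ≈ 5.9 × 131^0.618 ≈ 120.04 kt.
Difference ≈ 122.34 − 120.04 = 2.30 → 2 kt.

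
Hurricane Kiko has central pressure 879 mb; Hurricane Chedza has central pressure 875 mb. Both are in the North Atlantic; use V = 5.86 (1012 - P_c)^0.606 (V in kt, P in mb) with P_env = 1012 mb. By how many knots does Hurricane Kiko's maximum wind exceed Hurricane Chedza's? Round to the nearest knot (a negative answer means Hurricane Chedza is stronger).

Hurricane Kiko: ΔP = 133; V ≈ 5.86 × 133^0.606 ≈ 113.49 kt.
Hurricane Chedza: ΔP = 137; V ≈ 5.86 × 137^0.606 ≈ 115.54 kt.
Difference ≈ 113.49 − 115.54 = -2.05 → -2 kt.

-2 kt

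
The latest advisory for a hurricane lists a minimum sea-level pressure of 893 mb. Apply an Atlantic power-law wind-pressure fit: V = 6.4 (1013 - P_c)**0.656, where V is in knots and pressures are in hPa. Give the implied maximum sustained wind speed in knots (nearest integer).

148 kt

ΔP = 1013 − 893 = 120 mb.
120^0.656 ≈ 23.118.
V ≈ 6.4 × 23.118 ≈ 148.0 kt.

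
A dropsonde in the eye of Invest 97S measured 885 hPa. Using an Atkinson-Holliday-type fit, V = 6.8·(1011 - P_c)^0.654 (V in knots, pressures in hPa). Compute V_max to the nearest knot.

161 kt

ΔP = 1011 − 885 = 126 hPa.
126^0.654 ≈ 23.640.
V ≈ 6.8 × 23.640 ≈ 160.8 kt.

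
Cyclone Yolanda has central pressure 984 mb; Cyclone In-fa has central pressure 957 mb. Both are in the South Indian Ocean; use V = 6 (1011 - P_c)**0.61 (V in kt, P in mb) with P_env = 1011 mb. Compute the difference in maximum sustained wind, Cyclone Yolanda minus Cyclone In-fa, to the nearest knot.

Cyclone Yolanda: ΔP = 27; V ≈ 6 × 27^0.61 ≈ 44.80 kt.
Cyclone In-fa: ΔP = 54; V ≈ 6 × 54^0.61 ≈ 68.38 kt.
Difference ≈ 44.80 − 68.38 = -23.58 → -24 kt.

-24 kt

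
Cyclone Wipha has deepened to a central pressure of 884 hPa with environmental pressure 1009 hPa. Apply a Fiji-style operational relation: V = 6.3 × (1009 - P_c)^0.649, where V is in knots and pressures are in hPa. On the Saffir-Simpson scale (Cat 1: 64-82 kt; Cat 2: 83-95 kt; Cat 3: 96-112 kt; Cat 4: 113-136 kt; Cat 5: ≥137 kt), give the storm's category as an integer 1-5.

ΔP = 1009 − 884 = 125 hPa.
V ≈ 6.3 × 125^0.649 = 6.3 × 22.96 ≈ 145 kt.
145 kt falls in the Category 5 band.

5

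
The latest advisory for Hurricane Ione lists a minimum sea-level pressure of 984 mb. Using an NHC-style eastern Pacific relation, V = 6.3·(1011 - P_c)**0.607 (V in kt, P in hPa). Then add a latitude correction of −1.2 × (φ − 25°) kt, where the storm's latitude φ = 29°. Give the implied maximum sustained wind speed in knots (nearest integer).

42 kt

ΔP = 1011 − 984 = 27 mb.
27^0.607 ≈ 7.393.
V ≈ 6.3 × 7.393 ≈ 46.6 kt.
Latitude correction: −1.2 × (29 − 25) = -4.8 kt.
Corrected V ≈ 41.8 kt → 42 kt.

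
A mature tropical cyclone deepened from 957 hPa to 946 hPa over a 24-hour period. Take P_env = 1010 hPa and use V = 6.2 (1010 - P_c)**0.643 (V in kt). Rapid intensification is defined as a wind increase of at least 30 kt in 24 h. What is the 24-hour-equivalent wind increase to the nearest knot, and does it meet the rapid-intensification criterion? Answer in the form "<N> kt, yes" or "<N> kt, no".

V₁: ΔP = 53, V ≈ 6.2 × 53^0.643 ≈ 79.63 kt.
V₂: ΔP = 64, V ≈ 6.2 × 64^0.643 ≈ 89.90 kt.
ΔV over 24 h = 10.27 kt → 24 h equivalent = 10.27 × 24/24 ≈ 10.27 kt.
10 kt < 30 kt ⇒ not rapid intensification.

10 kt, no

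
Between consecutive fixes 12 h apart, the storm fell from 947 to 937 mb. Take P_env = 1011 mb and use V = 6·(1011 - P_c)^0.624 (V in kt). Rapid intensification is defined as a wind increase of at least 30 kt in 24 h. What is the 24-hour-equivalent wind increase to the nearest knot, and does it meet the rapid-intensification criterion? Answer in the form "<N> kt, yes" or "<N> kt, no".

15 kt, no

V₁: ΔP = 64, V ≈ 6 × 64^0.624 ≈ 80.39 kt.
V₂: ΔP = 74, V ≈ 6 × 74^0.624 ≈ 88.01 kt.
ΔV over 12 h = 7.62 kt → 24 h equivalent = 7.62 × 24/12 ≈ 15.24 kt.
15 kt < 30 kt ⇒ not rapid intensification.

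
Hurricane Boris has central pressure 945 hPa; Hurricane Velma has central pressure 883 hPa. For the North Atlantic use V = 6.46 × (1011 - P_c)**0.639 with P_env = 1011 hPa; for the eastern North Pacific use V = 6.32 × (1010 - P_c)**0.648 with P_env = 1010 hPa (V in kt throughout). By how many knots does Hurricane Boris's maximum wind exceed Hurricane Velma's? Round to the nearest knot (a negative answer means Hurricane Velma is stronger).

Hurricane Boris: ΔP = 66; V ≈ 6.46 × 66^0.639 ≈ 93.96 kt.
Hurricane Velma: ΔP = 127; V ≈ 6.32 × 127^0.648 ≈ 145.88 kt.
Difference ≈ 93.96 − 145.88 = -51.92 → -52 kt.

-52 kt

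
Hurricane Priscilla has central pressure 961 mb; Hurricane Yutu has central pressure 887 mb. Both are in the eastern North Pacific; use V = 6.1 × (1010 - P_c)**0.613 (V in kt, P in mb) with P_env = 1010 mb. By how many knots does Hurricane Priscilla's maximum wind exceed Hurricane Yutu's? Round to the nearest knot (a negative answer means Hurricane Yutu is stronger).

-50 kt

Hurricane Priscilla: ΔP = 49; V ≈ 6.1 × 49^0.613 ≈ 66.29 kt.
Hurricane Yutu: ΔP = 123; V ≈ 6.1 × 123^0.613 ≈ 116.53 kt.
Difference ≈ 66.29 − 116.53 = -50.24 → -50 kt.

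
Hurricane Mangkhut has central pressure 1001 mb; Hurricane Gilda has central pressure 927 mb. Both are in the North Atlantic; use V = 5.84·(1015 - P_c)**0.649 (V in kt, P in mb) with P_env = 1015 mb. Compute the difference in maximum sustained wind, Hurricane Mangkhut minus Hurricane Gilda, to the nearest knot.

-74 kt

Hurricane Mangkhut: ΔP = 14; V ≈ 5.84 × 14^0.649 ≈ 32.38 kt.
Hurricane Gilda: ΔP = 88; V ≈ 5.84 × 88^0.649 ≈ 106.75 kt.
Difference ≈ 32.38 − 106.75 = -74.37 → -74 kt.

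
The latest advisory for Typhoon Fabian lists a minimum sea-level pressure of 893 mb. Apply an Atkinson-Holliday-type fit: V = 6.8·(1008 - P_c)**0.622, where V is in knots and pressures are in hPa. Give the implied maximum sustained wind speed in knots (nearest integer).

130 kt

ΔP = 1008 − 893 = 115 mb.
115^0.622 ≈ 19.132.
V ≈ 6.8 × 19.132 ≈ 130.1 kt.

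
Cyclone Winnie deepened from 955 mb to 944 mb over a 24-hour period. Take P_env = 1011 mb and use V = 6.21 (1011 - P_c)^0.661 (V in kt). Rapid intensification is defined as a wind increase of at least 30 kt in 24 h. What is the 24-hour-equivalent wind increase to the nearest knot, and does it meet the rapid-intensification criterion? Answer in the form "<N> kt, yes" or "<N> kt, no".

V₁: ΔP = 56, V ≈ 6.21 × 56^0.661 ≈ 88.85 kt.
V₂: ΔP = 67, V ≈ 6.21 × 67^0.661 ≈ 100.03 kt.
ΔV over 24 h = 11.18 kt → 24 h equivalent = 11.18 × 24/24 ≈ 11.18 kt.
11 kt < 30 kt ⇒ not rapid intensification.

11 kt, no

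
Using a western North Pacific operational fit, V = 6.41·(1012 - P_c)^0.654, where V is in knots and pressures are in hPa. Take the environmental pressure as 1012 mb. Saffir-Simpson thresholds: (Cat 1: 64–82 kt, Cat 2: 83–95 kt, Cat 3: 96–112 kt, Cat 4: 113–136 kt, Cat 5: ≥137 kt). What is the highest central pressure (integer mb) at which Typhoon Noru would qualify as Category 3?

949 mb

Category 3 begins at V = 96 kt.
Required ΔP = (96/6.41)^(1/0.654) = 14.977^1.529 ≈ 62.70 mb.
P_c ≤ 1012 − 62.70 = 949.30, so the highest integer P_c is 949 mb.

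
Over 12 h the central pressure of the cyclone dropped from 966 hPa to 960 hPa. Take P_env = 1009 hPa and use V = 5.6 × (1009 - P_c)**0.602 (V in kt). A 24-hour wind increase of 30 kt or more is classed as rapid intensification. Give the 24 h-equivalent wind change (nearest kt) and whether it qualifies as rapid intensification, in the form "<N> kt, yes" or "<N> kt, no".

V₁: ΔP = 43, V ≈ 5.6 × 43^0.602 ≈ 53.89 kt.
V₂: ΔP = 49, V ≈ 5.6 × 49^0.602 ≈ 58.30 kt.
ΔV over 12 h = 4.41 kt → 24 h equivalent = 4.41 × 24/12 ≈ 8.82 kt.
9 kt < 30 kt ⇒ not rapid intensification.

9 kt, no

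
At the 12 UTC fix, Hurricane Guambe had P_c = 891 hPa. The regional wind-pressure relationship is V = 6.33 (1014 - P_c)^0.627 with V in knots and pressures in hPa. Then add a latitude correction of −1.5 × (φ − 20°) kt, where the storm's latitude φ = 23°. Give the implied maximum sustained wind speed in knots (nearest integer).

125 kt

ΔP = 1014 − 891 = 123 hPa.
123^0.627 ≈ 20.435.
V ≈ 6.33 × 20.435 ≈ 129.4 kt.
Latitude correction: −1.5 × (23 − 20) = -4.5 kt.
Corrected V ≈ 124.9 kt → 125 kt.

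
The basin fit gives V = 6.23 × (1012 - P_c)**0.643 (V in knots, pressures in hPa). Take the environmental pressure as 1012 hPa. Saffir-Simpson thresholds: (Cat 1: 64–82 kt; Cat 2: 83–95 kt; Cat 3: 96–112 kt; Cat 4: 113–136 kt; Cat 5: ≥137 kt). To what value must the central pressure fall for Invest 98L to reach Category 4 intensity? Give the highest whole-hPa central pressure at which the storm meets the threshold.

921 hPa

Category 4 begins at V = 113 kt.
Required ΔP = (113/6.23)^(1/0.643) = 18.138^1.555 ≈ 90.65 hPa.
P_c ≤ 1012 − 90.65 = 921.35, so the highest integer P_c is 921 hPa.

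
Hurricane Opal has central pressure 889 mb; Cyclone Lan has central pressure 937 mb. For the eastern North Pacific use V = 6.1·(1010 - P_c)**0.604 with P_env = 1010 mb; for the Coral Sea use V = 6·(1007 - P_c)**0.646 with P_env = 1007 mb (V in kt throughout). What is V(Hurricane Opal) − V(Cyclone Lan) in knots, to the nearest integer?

Hurricane Opal: ΔP = 121; V ≈ 6.1 × 121^0.604 ≈ 110.49 kt.
Cyclone Lan: ΔP = 70; V ≈ 6 × 70^0.646 ≈ 93.34 kt.
Difference ≈ 110.49 − 93.34 = 17.15 → 17 kt.

17 kt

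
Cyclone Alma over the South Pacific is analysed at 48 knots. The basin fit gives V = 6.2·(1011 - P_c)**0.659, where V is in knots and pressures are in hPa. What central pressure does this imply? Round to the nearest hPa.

989 hPa

ΔP = (V / 6.2)^(1/0.659) = (48/6.2)^1.517.
48/6.2 = 7.742; 7.742^1.517 ≈ 22.32 hPa.
P_c = 1011 − 22.32 = 988.68 ≈ 989 hPa.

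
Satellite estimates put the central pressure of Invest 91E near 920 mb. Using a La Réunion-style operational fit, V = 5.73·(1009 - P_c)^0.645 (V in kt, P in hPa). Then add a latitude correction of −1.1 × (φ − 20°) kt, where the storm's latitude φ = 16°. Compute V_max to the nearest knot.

108 kt

ΔP = 1009 − 920 = 89 mb.
89^0.645 ≈ 18.087.
V ≈ 5.73 × 18.087 ≈ 103.6 kt.
Latitude correction: −1.1 × (16 − 20) = 4.4 kt.
Corrected V ≈ 108 kt → 108 kt.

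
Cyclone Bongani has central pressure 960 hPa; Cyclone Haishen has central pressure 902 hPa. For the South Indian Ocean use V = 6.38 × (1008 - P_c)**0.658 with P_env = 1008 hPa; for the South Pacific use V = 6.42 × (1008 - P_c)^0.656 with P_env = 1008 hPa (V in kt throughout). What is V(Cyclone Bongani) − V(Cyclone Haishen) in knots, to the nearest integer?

Cyclone Bongani: ΔP = 48; V ≈ 6.38 × 48^0.658 ≈ 81.48 kt.
Cyclone Haishen: ΔP = 106; V ≈ 6.42 × 106^0.656 ≈ 136.82 kt.
Difference ≈ 81.48 − 136.82 = -55.34 → -55 kt.

-55 kt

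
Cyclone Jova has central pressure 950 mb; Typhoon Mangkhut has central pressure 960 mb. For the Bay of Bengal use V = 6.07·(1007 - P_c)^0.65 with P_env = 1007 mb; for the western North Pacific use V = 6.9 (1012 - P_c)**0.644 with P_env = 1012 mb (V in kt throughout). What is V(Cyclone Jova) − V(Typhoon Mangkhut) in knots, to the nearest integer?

-4 kt

Cyclone Jova: ΔP = 57; V ≈ 6.07 × 57^0.65 ≈ 84.04 kt.
Typhoon Mangkhut: ΔP = 52; V ≈ 6.9 × 52^0.644 ≈ 87.89 kt.
Difference ≈ 84.04 − 87.89 = -3.85 → -4 kt.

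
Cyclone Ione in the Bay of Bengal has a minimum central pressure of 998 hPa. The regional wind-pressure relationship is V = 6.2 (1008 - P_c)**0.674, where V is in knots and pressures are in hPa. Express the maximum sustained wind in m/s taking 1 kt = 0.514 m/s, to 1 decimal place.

15.0 m/s

ΔP = 1008 − 998 = 10 hPa.
V ≈ 6.2 × 10^0.674 = 6.2 × 4.721 ≈ 29.268 kt.
29.268 × 0.514 ≈ 15.04 m/s → 15.0 m/s.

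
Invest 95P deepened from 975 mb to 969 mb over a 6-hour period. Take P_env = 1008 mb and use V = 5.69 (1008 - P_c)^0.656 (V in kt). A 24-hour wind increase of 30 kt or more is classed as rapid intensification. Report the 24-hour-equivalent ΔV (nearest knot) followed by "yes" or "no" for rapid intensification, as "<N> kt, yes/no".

V₁: ΔP = 33, V ≈ 5.69 × 33^0.656 ≈ 56.40 kt.
V₂: ΔP = 39, V ≈ 5.69 × 39^0.656 ≈ 62.93 kt.
ΔV over 6 h = 6.53 kt → 24 h equivalent = 6.53 × 24/6 ≈ 26.12 kt.
26 kt < 30 kt ⇒ not rapid intensification.

26 kt, no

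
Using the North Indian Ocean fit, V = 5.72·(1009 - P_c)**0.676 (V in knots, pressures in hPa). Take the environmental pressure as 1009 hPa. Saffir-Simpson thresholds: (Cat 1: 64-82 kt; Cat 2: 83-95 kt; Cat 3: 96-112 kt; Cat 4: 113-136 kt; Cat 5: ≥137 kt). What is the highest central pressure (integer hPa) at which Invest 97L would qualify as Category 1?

Category 1 begins at V = 64 kt.
Required ΔP = (64/5.72)^(1/0.676) = 11.189^1.479 ≈ 35.60 hPa.
P_c ≤ 1009 − 35.60 = 973.40, so the highest integer P_c is 973 hPa.

973 hPa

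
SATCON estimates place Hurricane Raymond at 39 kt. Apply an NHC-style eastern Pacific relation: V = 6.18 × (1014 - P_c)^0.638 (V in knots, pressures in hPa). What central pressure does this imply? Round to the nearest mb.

996 mb

ΔP = (V / 6.18)^(1/0.638) = (39/6.18)^1.567.
39/6.18 = 6.311; 6.311^1.567 ≈ 17.95 mb.
P_c = 1014 − 17.95 = 996.05 ≈ 996 mb.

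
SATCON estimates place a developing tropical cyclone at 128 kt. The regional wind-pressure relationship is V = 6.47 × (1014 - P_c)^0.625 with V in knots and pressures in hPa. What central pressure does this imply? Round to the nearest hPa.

895 hPa

ΔP = (V / 6.47)^(1/0.625) = (128/6.47)^1.600.
128/6.47 = 19.784; 19.784^1.600 ≈ 118.60 hPa.
P_c = 1014 − 118.60 = 895.40 ≈ 895 hPa.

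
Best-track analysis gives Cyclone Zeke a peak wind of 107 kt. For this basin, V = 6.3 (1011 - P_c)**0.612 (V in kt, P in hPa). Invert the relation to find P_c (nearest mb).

909 mb

ΔP = (V / 6.3)^(1/0.612) = (107/6.3)^1.634.
107/6.3 = 16.984; 16.984^1.634 ≈ 102.30 mb.
P_c = 1011 − 102.30 = 908.70 ≈ 909 mb.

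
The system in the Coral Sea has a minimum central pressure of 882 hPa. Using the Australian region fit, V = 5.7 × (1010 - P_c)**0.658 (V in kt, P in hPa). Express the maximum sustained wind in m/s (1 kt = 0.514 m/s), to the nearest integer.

ΔP = 1010 − 882 = 128 hPa.
V ≈ 5.7 × 128^0.658 = 5.7 × 24.353 ≈ 138.809 kt.
138.809 × 0.514 ≈ 71.35 m/s → 71 m/s.

71 m/s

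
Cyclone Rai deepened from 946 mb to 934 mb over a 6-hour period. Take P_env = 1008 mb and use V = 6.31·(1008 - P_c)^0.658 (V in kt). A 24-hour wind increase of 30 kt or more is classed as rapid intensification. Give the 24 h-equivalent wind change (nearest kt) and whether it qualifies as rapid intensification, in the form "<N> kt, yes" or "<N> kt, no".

V₁: ΔP = 62, V ≈ 6.31 × 62^0.658 ≈ 95.37 kt.
V₂: ΔP = 74, V ≈ 6.31 × 74^0.658 ≈ 107.15 kt.
ΔV over 6 h = 11.78 kt → 24 h equivalent = 11.78 × 24/6 ≈ 47.12 kt.
47 kt ≥ 30 kt ⇒ rapid intensification.

47 kt, yes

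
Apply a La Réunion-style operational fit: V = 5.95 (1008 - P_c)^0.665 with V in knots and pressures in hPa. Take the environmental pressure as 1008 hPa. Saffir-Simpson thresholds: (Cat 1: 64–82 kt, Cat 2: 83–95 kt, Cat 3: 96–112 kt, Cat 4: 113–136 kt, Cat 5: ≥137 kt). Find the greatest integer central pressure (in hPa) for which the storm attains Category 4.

Category 4 begins at V = 113 kt.
Required ΔP = (113/5.95)^(1/0.665) = 18.992^1.504 ≈ 83.69 hPa.
P_c ≤ 1008 − 83.69 = 924.31, so the highest integer P_c is 924 hPa.

924 hPa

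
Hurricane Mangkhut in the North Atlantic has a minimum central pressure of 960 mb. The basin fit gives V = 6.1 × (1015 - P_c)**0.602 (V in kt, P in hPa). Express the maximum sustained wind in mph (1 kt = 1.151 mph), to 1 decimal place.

78.4 mph

ΔP = 1015 − 960 = 55 mb.
V ≈ 6.1 × 55^0.602 = 6.1 × 11.161 ≈ 68.081 kt.
68.081 × 1.151 ≈ 78.36 mph → 78.4 mph.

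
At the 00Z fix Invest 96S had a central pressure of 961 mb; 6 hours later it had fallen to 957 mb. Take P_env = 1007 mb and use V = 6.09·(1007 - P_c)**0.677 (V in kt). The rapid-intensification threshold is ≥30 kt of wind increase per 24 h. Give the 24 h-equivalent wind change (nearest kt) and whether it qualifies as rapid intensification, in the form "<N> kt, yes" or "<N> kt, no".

V₁: ΔP = 46, V ≈ 6.09 × 46^0.677 ≈ 81.34 kt.
V₂: ΔP = 50, V ≈ 6.09 × 50^0.677 ≈ 86.06 kt.
ΔV over 6 h = 4.72 kt → 24 h equivalent = 4.72 × 24/6 ≈ 18.88 kt.
19 kt < 30 kt ⇒ not rapid intensification.

19 kt, no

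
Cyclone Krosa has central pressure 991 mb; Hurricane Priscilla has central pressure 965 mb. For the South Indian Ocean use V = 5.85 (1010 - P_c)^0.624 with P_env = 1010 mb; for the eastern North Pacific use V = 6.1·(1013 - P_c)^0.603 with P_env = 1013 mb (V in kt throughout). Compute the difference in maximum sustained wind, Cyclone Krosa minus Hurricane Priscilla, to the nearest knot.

-26 kt

Cyclone Krosa: ΔP = 19; V ≈ 5.85 × 19^0.624 ≈ 36.74 kt.
Hurricane Priscilla: ΔP = 48; V ≈ 6.1 × 48^0.603 ≈ 62.97 kt.
Difference ≈ 36.74 − 62.97 = -26.23 → -26 kt.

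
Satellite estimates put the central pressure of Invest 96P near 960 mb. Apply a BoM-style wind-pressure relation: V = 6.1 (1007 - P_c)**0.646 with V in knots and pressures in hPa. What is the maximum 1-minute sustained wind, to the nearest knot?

73 kt

ΔP = 1007 − 960 = 47 mb.
47^0.646 ≈ 12.027.
V ≈ 6.1 × 12.027 ≈ 73.4 kt.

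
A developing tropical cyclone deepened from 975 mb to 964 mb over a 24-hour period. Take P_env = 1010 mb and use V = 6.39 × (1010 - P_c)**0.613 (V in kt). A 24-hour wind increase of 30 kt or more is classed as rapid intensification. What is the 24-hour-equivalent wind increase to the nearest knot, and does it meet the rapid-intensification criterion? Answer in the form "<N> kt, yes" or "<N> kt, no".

V₁: ΔP = 35, V ≈ 6.39 × 35^0.613 ≈ 56.50 kt.
V₂: ΔP = 46, V ≈ 6.39 × 46^0.613 ≈ 66.80 kt.
ΔV over 24 h = 10.30 kt → 24 h equivalent = 10.30 × 24/24 ≈ 10.30 kt.
10 kt < 30 kt ⇒ not rapid intensification.

10 kt, no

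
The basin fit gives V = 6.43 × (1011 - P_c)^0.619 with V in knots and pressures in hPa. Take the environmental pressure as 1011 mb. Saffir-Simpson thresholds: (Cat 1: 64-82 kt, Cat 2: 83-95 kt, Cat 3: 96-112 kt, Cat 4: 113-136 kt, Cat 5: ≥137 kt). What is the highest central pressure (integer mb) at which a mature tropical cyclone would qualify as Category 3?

932 mb

Category 3 begins at V = 96 kt.
Required ΔP = (96/6.43)^(1/0.619) = 14.930^1.616 ≈ 78.83 mb.
P_c ≤ 1011 − 78.83 = 932.17, so the highest integer P_c is 932 mb.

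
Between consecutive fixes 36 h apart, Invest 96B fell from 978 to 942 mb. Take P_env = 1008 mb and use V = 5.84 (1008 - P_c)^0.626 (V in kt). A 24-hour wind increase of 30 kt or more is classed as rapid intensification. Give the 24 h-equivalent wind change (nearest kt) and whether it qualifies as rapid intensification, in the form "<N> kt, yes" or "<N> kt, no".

21 kt, no

V₁: ΔP = 30, V ≈ 5.84 × 30^0.626 ≈ 49.10 kt.
V₂: ΔP = 66, V ≈ 5.84 × 66^0.626 ≈ 80.44 kt.
ΔV over 36 h = 31.34 kt → 24 h equivalent = 31.34 × 24/36 ≈ 20.89 kt.
21 kt < 30 kt ⇒ not rapid intensification.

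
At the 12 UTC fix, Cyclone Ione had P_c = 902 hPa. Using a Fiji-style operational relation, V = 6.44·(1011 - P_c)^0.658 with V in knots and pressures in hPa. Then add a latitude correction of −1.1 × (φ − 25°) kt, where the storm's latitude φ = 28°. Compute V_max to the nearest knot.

ΔP = 1011 − 902 = 109 hPa.
109^0.658 ≈ 21.909.
V ≈ 6.44 × 21.909 ≈ 141.1 kt.
Latitude correction: −1.1 × (28 − 25) = -3.3 kt.
Corrected V ≈ 137.8 kt → 138 kt.

138 kt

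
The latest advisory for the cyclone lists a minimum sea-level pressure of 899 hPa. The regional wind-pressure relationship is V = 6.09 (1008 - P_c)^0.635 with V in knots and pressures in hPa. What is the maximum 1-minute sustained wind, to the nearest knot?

120 kt

ΔP = 1008 − 899 = 109 hPa.
109^0.635 ≈ 19.668.
V ≈ 6.09 × 19.668 ≈ 119.8 kt.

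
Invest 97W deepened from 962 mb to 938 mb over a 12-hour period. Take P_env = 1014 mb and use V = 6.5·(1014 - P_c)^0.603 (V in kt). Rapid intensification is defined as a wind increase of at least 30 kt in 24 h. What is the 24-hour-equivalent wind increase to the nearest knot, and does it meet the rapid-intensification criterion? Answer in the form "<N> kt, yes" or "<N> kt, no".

36 kt, yes

V₁: ΔP = 52, V ≈ 6.5 × 52^0.603 ≈ 70.41 kt.
V₂: ΔP = 76, V ≈ 6.5 × 76^0.603 ≈ 88.52 kt.
ΔV over 12 h = 18.11 kt → 24 h equivalent = 18.11 × 24/12 ≈ 36.22 kt.
36 kt ≥ 30 kt ⇒ rapid intensification.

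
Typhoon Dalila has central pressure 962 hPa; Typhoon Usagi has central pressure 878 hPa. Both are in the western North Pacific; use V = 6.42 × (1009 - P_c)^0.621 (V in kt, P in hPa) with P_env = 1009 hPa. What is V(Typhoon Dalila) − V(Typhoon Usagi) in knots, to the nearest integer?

Typhoon Dalila: ΔP = 47; V ≈ 6.42 × 47^0.621 ≈ 70.13 kt.
Typhoon Usagi: ΔP = 131; V ≈ 6.42 × 131^0.621 ≈ 132.54 kt.
Difference ≈ 70.13 − 132.54 = -62.41 → -62 kt.

-62 kt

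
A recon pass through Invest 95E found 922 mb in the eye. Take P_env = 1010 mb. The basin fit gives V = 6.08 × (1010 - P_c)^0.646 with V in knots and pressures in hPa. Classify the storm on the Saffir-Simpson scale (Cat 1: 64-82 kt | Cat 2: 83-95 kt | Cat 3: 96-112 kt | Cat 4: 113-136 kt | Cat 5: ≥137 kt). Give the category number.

3

ΔP = 1010 − 922 = 88 mb.
V ≈ 6.08 × 88^0.646 = 6.08 × 18.04 ≈ 110 kt.
110 kt falls in the Category 3 band.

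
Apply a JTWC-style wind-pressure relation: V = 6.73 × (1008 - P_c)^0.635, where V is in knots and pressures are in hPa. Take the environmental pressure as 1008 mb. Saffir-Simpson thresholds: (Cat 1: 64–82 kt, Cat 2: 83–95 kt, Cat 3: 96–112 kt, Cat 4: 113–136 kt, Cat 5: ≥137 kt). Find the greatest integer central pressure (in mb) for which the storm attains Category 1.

Category 1 begins at V = 64 kt.
Required ΔP = (64/6.73)^(1/0.635) = 9.510^1.575 ≈ 34.71 mb.
P_c ≤ 1008 − 34.71 = 973.29, so the highest integer P_c is 973 mb.

973 mb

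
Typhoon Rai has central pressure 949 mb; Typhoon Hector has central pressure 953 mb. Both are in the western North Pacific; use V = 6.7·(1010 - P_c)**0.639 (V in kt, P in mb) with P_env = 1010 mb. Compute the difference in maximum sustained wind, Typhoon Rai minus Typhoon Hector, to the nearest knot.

4 kt

Typhoon Rai: ΔP = 61; V ≈ 6.7 × 61^0.639 ≈ 92.66 kt.
Typhoon Hector: ΔP = 57; V ≈ 6.7 × 57^0.639 ≈ 88.73 kt.
Difference ≈ 92.66 − 88.73 = 3.93 → 4 kt.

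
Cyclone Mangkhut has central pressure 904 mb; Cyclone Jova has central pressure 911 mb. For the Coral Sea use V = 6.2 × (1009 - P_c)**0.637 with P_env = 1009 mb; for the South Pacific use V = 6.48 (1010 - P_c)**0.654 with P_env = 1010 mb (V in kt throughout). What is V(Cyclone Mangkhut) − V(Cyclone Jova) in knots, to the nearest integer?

-11 kt

Cyclone Mangkhut: ΔP = 105; V ≈ 6.2 × 105^0.637 ≈ 120.20 kt.
Cyclone Jova: ΔP = 99; V ≈ 6.48 × 99^0.654 ≈ 130.83 kt.
Difference ≈ 120.20 − 130.83 = -10.63 → -11 kt.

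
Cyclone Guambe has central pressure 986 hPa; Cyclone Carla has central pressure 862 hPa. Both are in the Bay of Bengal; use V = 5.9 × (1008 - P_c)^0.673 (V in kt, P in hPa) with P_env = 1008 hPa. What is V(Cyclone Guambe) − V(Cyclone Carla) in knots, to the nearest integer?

-122 kt

Cyclone Guambe: ΔP = 22; V ≈ 5.9 × 22^0.673 ≈ 47.24 kt.
Cyclone Carla: ΔP = 146; V ≈ 5.9 × 146^0.673 ≈ 168.83 kt.
Difference ≈ 47.24 − 168.83 = -121.59 → -122 kt.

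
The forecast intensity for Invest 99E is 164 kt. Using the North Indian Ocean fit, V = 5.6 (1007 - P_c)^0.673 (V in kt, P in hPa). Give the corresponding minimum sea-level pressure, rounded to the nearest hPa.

ΔP = (V / 5.6)^(1/0.673) = (164/5.6)^1.486.
164/5.6 = 29.286; 29.286^1.486 ≈ 151.11 hPa.
P_c = 1007 − 151.11 = 855.89 ≈ 856 hPa.

856 hPa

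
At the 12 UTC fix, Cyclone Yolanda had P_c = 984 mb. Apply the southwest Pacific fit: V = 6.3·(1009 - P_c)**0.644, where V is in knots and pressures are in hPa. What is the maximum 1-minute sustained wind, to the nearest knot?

ΔP = 1009 − 984 = 25 mb.
25^0.644 ≈ 7.948.
V ≈ 6.3 × 7.948 ≈ 50.1 kt.

50 kt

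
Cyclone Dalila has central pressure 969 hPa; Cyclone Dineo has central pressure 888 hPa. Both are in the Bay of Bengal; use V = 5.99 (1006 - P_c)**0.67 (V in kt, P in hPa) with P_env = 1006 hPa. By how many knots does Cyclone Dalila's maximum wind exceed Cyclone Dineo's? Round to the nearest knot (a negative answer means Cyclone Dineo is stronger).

-79 kt

Cyclone Dalila: ΔP = 37; V ≈ 5.99 × 37^0.67 ≈ 67.32 kt.
Cyclone Dineo: ΔP = 118; V ≈ 5.99 × 118^0.67 ≈ 146.42 kt.
Difference ≈ 67.32 − 146.42 = -79.10 → -79 kt.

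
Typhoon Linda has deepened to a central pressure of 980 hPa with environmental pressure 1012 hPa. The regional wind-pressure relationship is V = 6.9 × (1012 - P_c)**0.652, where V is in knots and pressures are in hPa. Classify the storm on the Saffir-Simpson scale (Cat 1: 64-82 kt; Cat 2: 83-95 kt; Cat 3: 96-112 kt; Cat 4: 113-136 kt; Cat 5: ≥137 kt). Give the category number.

1

ΔP = 1012 − 980 = 32 hPa.
V ≈ 6.9 × 32^0.652 = 6.9 × 9.58 ≈ 66 kt.
66 kt falls in the Category 1 band.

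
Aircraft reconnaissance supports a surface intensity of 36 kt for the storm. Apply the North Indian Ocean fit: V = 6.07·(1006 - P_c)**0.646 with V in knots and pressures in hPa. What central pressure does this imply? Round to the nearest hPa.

ΔP = (V / 6.07)^(1/0.646) = (36/6.07)^1.548.
36/6.07 = 5.931; 5.931^1.548 ≈ 15.73 hPa.
P_c = 1006 − 15.73 = 990.27 ≈ 990 hPa.

990 hPa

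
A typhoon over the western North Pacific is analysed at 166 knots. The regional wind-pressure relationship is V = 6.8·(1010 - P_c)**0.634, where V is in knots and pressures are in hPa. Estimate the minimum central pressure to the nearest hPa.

ΔP = (V / 6.8)^(1/0.634) = (166/6.8)^1.577.
166/6.8 = 24.412; 24.412^1.577 ≈ 154.40 hPa.
P_c = 1010 − 154.40 = 855.60 ≈ 856 hPa.

856 hPa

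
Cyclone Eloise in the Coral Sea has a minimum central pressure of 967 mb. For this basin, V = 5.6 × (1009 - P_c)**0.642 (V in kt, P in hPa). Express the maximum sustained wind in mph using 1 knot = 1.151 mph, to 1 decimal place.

71.0 mph

ΔP = 1009 − 967 = 42 mb.
V ≈ 5.6 × 42^0.642 = 5.6 × 11.019 ≈ 61.704 kt.
61.704 × 1.151 ≈ 71.02 mph → 71.0 mph.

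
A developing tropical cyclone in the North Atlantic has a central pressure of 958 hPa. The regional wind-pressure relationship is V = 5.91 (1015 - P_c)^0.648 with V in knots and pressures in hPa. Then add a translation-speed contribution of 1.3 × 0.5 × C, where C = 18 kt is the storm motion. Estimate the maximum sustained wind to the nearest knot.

ΔP = 1015 − 958 = 57 hPa.
57^0.648 ≈ 13.734.
V ≈ 5.91 × 13.734 ≈ 81.2 kt.
Translation term: 1.3 × 0.5 × 18 = 11.7 kt.
Corrected V ≈ 92.9 kt → 93 kt.

93 kt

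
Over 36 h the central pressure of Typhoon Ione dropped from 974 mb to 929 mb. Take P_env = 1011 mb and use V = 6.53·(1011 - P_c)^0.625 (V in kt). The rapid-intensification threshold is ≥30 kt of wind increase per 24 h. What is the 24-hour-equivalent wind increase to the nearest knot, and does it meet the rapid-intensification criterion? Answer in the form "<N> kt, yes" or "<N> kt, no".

V₁: ΔP = 37, V ≈ 6.53 × 37^0.625 ≈ 62.38 kt.
V₂: ΔP = 82, V ≈ 6.53 × 82^0.625 ≈ 102.58 kt.
ΔV over 36 h = 40.20 kt → 24 h equivalent = 40.20 × 24/36 ≈ 26.80 kt.
27 kt < 30 kt ⇒ not rapid intensification.

27 kt, no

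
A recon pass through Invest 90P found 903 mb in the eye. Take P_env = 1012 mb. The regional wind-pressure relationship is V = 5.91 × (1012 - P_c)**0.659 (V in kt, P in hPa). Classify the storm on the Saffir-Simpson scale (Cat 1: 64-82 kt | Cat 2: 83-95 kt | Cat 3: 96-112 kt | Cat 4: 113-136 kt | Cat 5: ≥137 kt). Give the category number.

ΔP = 1012 − 903 = 109 mb.
V ≈ 5.91 × 109^0.659 = 5.91 × 22.01 ≈ 130 kt.
130 kt falls in the Category 4 band.

4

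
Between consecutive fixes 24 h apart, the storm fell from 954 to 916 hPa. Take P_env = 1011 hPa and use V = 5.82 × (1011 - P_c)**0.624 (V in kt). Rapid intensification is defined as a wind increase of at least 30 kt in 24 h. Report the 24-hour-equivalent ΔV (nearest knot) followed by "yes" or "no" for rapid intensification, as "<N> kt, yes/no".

27 kt, no

V₁: ΔP = 57, V ≈ 5.82 × 57^0.624 ≈ 72.54 kt.
V₂: ΔP = 95, V ≈ 5.82 × 95^0.624 ≈ 99.78 kt.
ΔV over 24 h = 27.24 kt → 24 h equivalent = 27.24 × 24/24 ≈ 27.24 kt.
27 kt < 30 kt ⇒ not rapid intensification.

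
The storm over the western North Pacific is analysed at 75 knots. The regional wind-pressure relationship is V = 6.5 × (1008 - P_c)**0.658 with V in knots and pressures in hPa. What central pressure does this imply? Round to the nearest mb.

967 mb

ΔP = (V / 6.5)^(1/0.658) = (75/6.5)^1.520.
75/6.5 = 11.538; 11.538^1.520 ≈ 41.13 mb.
P_c = 1008 − 41.13 = 966.87 ≈ 967 mb.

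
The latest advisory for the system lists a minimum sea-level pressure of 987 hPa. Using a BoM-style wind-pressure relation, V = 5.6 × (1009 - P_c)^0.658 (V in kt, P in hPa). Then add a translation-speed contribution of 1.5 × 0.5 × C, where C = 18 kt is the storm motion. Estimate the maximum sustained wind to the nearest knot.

56 kt

ΔP = 1009 − 987 = 22 hPa.
22^0.658 ≈ 7.644.
V ≈ 5.6 × 7.644 ≈ 42.8 kt.
Translation term: 1.5 × 0.5 × 18 = 13.5 kt.
Corrected V ≈ 56.3 kt → 56 kt.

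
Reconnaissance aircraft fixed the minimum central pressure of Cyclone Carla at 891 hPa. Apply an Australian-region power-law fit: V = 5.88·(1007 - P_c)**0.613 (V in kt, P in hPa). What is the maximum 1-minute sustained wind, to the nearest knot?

108 kt

ΔP = 1007 − 891 = 116 hPa.
116^0.613 ≈ 18.429.
V ≈ 5.88 × 18.429 ≈ 108.4 kt.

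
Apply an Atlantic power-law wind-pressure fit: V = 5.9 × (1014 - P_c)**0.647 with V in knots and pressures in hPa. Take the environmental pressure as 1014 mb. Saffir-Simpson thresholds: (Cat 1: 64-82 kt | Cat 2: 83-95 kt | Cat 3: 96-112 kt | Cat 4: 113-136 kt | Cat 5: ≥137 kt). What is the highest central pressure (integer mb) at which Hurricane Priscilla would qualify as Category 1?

Category 1 begins at V = 64 kt.
Required ΔP = (64/5.9)^(1/0.647) = 10.847^1.546 ≈ 39.83 mb.
P_c ≤ 1014 − 39.83 = 974.17, so the highest integer P_c is 974 mb.

974 mb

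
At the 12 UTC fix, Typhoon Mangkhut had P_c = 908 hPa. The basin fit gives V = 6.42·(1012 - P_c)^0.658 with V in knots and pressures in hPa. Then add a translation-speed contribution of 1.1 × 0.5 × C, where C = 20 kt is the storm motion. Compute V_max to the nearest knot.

147 kt

ΔP = 1012 − 908 = 104 hPa.
104^0.658 ≈ 21.243.
V ≈ 6.42 × 21.243 ≈ 136.4 kt.
Translation term: 1.1 × 0.5 × 20 = 11 kt.
Corrected V ≈ 147.4 kt → 147 kt.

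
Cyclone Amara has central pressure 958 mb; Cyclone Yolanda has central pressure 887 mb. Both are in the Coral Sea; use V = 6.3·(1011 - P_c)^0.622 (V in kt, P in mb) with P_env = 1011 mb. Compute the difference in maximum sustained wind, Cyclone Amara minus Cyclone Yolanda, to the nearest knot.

Cyclone Amara: ΔP = 53; V ≈ 6.3 × 53^0.622 ≈ 74.45 kt.
Cyclone Yolanda: ΔP = 124; V ≈ 6.3 × 124^0.622 ≈ 126.31 kt.
Difference ≈ 74.45 − 126.31 = -51.86 → -52 kt.

-52 kt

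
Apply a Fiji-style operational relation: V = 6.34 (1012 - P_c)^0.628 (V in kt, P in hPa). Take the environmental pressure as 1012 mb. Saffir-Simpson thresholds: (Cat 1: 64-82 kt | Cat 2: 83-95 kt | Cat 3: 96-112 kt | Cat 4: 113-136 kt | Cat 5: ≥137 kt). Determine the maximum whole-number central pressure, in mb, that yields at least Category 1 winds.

972 mb

Category 1 begins at V = 64 kt.
Required ΔP = (64/6.34)^(1/0.628) = 10.095^1.592 ≈ 39.71 mb.
P_c ≤ 1012 − 39.71 = 972.29, so the highest integer P_c is 972 mb.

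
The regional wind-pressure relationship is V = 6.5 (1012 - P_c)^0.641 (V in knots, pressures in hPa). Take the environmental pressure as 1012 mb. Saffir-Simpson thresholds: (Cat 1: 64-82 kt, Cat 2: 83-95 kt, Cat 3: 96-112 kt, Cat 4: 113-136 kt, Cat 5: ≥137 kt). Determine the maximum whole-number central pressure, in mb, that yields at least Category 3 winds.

945 mb

Category 3 begins at V = 96 kt.
Required ΔP = (96/6.5)^(1/0.641) = 14.769^1.560 ≈ 66.72 mb.
P_c ≤ 1012 − 66.72 = 945.28, so the highest integer P_c is 945 mb.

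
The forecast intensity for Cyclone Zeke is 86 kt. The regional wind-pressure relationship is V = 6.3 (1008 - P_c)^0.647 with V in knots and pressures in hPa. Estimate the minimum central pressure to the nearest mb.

ΔP = (V / 6.3)^(1/0.647) = (86/6.3)^1.546.
86/6.3 = 13.651; 13.651^1.546 ≈ 56.82 mb.
P_c = 1008 − 56.82 = 951.18 ≈ 951 mb.

951 mb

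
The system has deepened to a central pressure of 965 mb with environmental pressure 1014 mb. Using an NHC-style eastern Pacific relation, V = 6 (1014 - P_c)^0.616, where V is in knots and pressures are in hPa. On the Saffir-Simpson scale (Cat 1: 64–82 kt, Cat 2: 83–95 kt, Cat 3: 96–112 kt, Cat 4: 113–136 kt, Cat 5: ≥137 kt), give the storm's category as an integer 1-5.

ΔP = 1014 − 965 = 49 mb.
V ≈ 6 × 49^0.616 = 6 × 10.99 ≈ 66 kt.
66 kt falls in the Category 1 band.

1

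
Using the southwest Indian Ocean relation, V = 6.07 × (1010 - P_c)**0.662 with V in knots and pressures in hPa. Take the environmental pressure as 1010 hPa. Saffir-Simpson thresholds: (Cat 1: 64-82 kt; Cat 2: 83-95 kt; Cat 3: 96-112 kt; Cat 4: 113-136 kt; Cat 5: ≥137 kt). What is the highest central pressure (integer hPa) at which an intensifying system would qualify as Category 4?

Category 4 begins at V = 113 kt.
Required ΔP = (113/6.07)^(1/0.662) = 18.616^1.511 ≈ 82.84 hPa.
P_c ≤ 1010 − 82.84 = 927.16, so the highest integer P_c is 927 hPa.

927 hPa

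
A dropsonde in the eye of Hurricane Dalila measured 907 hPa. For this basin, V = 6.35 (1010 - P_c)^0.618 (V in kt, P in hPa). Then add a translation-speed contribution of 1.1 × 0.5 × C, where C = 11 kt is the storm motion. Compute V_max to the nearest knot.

117 kt

ΔP = 1010 − 907 = 103 hPa.
103^0.618 ≈ 17.536.
V ≈ 6.35 × 17.536 ≈ 111.4 kt.
Translation term: 1.1 × 0.5 × 11 = 6.05 kt.
Corrected V ≈ 117.45 kt → 117 kt.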